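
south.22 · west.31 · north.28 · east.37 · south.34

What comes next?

For the direction, repeats south → west → north → east: south, west, north, east, south → west.
Second component: alternating steps +9, −3, +9, −3, …, so 22, 31, 28, 37, 34 → 43.
So the next label is west.43.

west.43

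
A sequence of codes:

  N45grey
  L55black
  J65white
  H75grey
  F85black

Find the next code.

For the letter, letters move back 2 places in the alphabet: N, L, J, H, F → D.
Second component — +10 each step: 45, 55, 65, 75, 85 → 95.
Shade: repeats grey → black → white; grey, black, white, grey, black → white.
Putting it together: D95white.

D95white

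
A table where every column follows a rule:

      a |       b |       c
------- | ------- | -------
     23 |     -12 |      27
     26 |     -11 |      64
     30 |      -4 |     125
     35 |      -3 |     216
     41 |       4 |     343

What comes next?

48  5  512

Column a goes 23, 26, 30, 35, 41 → 48 (differences are 3, 4, 5, … (increasing by 1 each time)).
Column b: -12, -11, -4, -3, 4 → 5 (alternating steps +1, +7, +1, +7, …).
Column c: 27, 64, 125, 216, 343 → 512 (perfect cubes: 3³, 4³, 5³, …).
So the next line is 48  5  512.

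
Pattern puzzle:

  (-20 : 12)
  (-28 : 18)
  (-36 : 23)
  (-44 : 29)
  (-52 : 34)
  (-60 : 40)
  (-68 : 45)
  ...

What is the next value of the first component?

-76

First component: -20, -28, -36, -44, -52, -60, -68 → -76 (−8 each step).
Second component goes 12, 18, 23, 29, 34, 40, 45 → 51 (alternating steps +6, +5, +6, +5, …).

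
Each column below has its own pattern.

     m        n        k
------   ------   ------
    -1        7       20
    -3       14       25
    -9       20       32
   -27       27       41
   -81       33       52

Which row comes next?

-243  40  65

Column m — ×3 each step: -1, -3, -9, -27, -81 → -243.
Column n: alternating steps +7, +6, +7, +6, …, so 7, 14, 20, 27, 33 → 40.
Column k: differences are 5, 7, 9, … (increasing by 2 each time); 20, 25, 32, 41, 52 → 65.
Combining the parts gives -243  40  65.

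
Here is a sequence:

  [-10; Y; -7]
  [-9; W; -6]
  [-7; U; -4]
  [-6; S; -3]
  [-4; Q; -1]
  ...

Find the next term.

First part: -10, -9, -7, -6, -4 → -3 (alternating steps +1, +2, +1, +2, …).
For the letter, letters move back 2 places in the alphabet: Y, W, U, S, Q → O.
Third part: -7, -6, -4, -3, -1 → 0 (always 3 more than the first part).
Combining the parts gives [-3; O; 0].

[-3; O; 0]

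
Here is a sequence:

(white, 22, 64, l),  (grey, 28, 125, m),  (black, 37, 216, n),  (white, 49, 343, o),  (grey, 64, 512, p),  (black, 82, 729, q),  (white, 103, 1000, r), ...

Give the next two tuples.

Shade goes white, grey, black, white, grey, black, white → grey → black (repeats white → grey → black).
Second coordinate: differences are 6, 9, 12, … (increasing by 3 each time); 22, 28, 37, 49, 64, 82, 103 → 127 → 154.
Third coordinate — perfect cubes: 4³, 5³, 6³, …: 64, 125, 216, 343, 512, 729, 1000 → 1331 → 1728.
For the letter, letters move forward 1 place in the alphabet: l, m, n, o, p, q, r → s → t.
So the next two tuples are (grey, 127, 1331, s) and (black, 154, 1728, t).

(grey, 127, 1331, s), (black, 154, 1728, t)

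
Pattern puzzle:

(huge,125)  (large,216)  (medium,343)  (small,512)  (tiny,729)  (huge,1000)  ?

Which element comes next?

Size: repeats huge → large → medium → small → tiny, so huge, large, medium, small, tiny, huge → large.
For the second slot, perfect cubes: 5³, 6³, 7³, …: 125, 216, 343, 512, 729, 1000 → 1331.
So the next element is (large,1331).

(large,1331)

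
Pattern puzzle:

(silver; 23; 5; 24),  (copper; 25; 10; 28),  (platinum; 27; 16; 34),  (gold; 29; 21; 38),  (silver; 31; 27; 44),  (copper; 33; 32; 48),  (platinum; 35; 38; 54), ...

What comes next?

Metal goes silver, copper, platinum, gold, silver, copper, platinum → gold (repeats silver → copper → platinum → gold).
Second part goes 23, 25, 27, 29, 31, 33, 35 → 37 (+2 each step).
Third part: alternating steps +5, +6, +5, +6, …, so 5, 10, 16, 21, 27, 32, 38 → 43.
For the fourth part, alternating steps +4, +6, +4, +6, …: 24, 28, 34, 38, 44, 48, 54 → 58.
So the next term is (gold; 37; 43; 58).

(gold; 37; 43; 58)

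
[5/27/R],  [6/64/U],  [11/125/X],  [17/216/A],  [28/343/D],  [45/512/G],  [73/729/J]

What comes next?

First component: each term is the sum of the two before it; 5, 6, 11, 17, 28, 45, 73 → 118.
Second component — perfect cubes: 3³, 4³, 5³, …: 27, 64, 125, 216, 343, 512, 729 → 1000.
Letter — letters move forward 3 places in the alphabet, wrapping Z→A: R, U, X, A, D, G, J → M.
Combining the parts gives [118/1000/M].

[118/1000/M]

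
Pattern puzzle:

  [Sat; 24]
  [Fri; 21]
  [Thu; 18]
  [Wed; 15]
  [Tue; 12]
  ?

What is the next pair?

[Mon; 9]

Day — runs backward through the weekdays Mon→Sun: Sat, Fri, Thu, Wed, Tue → Mon.
Second component — −3 each step: 24, 21, 18, 15, 12 → 9.
Putting it together: [Mon; 9].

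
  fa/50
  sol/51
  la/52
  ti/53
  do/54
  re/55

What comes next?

mi/56

Note: fa, sol, la, ti, do, re → mi (runs through the solfège scale do→ti).
Second component — +1 each step: 50, 51, 52, 53, 54, 55 → 56.
So the next code is mi/56.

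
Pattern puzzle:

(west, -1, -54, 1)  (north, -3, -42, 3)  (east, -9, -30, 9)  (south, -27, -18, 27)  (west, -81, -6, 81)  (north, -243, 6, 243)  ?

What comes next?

Direction: repeats west → north → east → south, so west, north, east, south, west, north → east.
Second part: ×3 each step, so -1, -3, -9, -27, -81, -243 → -729.
Third part: +12 each step; -54, -42, -30, -18, -6, 6 → 18.
Fourth part: 1, 3, 9, 27, 81, 243 → 729 (×3 each step).
Putting it together: (east, -729, 18, 729).

(east, -729, 18, 729)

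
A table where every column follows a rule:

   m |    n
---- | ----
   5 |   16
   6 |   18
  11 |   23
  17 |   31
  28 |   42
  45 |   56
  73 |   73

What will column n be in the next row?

93

Column n goes 16, 18, 23, 31, 42, 56, 73 → 93 (differences are 2, 5, 8, … (increasing by 3 each time)).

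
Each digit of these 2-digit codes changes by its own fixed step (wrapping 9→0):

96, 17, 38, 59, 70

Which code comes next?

91

First digit — +2 each step, mod 10: 9, 1, 3, 5, 7 → 9.
Second digit — +1 each step, mod 10: 6, 7, 8, 9, 0 → 1.
So the next code is 91.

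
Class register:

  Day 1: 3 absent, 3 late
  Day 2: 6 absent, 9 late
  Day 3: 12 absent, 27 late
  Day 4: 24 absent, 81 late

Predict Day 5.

48 absent, 243 late

Absent: 3, 6, 12, 24 → 48 (×2 each step).
Late: ×3 each step, so 3, 9, 27, 81 → 243.
So the next record is 48 absent, 243 late.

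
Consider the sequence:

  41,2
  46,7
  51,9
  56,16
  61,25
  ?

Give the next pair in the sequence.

First coordinate: +5 each step; 41, 46, 51, 56, 61 → 66.
Second coordinate: each term is the sum of the two before it, so 2, 7, 9, 16, 25 → 41.
So the next pair is 66,41.

66,41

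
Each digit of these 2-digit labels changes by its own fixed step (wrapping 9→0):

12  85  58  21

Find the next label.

94

First digit: −3 each step, mod 10, so 1, 8, 5, 2 → 9.
Second digit: +3 each step, mod 10; 2, 5, 8, 1 → 4.
Putting it together: 94.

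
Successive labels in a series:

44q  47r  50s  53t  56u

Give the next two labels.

59v, 62w

First component: +3 each step; 44, 47, 50, 53, 56 → 59 → 62.
Letter goes q, r, s, t, u → v → w (letters move forward 1 place in the alphabet).
So the next two labels are 59v and 62w.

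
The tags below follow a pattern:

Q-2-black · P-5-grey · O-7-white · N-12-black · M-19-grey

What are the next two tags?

L-31-white then K-50-black

Letter goes Q, P, O, N, M → L → K (letters move back 1 place in the alphabet).
Second component — each term is the sum of the two before it: 2, 5, 7, 12, 19 → 31 → 50.
Shade: black, grey, white, black, grey → white → black (repeats black → grey → white).
Putting the parts together: L-31-white and then K-50-black.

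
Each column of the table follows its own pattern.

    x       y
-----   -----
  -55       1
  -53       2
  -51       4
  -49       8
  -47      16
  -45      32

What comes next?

-43  64

Column x: +2 each step; -55, -53, -51, -49, -47, -45 → -43.
Column y: ×2 each step; 1, 2, 4, 8, 16, 32 → 64.
Putting it together: -43  64.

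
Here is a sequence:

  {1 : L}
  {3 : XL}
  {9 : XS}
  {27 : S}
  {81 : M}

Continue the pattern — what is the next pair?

First part: ×3 each step; 1, 3, 9, 27, 81 → 243.
Size: runs through clothing sizes XS→XL, so L, XL, XS, S, M → L.
So the next pair is {243 : L}.

{243 : L}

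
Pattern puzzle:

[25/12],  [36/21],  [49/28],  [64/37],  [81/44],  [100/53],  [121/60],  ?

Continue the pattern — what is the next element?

First slot: 25, 36, 49, 64, 81, 100, 121 → 144 (perfect squares: 5², 6², 7², …).
Second slot: alternating steps +9, +7, +9, +7, …; 12, 21, 28, 37, 44, 53, 60 → 69.
So the next element is [144/69].

[144/69]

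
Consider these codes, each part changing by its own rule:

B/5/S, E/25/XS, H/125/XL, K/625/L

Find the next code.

Letter: letters move forward 3 places in the alphabet, so B, E, H, K → N.
Second component: ×5 each step, so 5, 25, 125, 625 → 3125.
Size — runs backward through clothing sizes XS→XL: S, XS, XL, L → M.
Putting it together: N/3125/M.

N/3125/M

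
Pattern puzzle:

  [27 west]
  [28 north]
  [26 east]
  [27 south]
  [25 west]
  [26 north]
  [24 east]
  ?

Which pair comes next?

[25 south]

First slot: alternating steps +1, −2, +1, −2, …; 27, 28, 26, 27, 25, 26, 24 → 25.
Direction goes west, north, east, south, west, north, east → south (repeats west → north → east → south).
Putting it together: [25 south].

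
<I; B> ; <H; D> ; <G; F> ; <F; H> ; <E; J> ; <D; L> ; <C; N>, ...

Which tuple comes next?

<B; P>

First letter: I, H, G, F, E, D, C → B (letters move back 1 place in the alphabet).
Second letter: letters move forward 2 places in the alphabet; B, D, F, H, J, L, N → P.
Putting it together: <B; P>.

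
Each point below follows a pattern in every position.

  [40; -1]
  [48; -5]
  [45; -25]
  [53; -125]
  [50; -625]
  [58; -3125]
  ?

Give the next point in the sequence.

[55; -15625]

First component: 40, 48, 45, 53, 50, 58 → 55 (alternating steps +8, −3, +8, −3, …).
For the second component, ×5 each step: -1, -5, -25, -125, -625, -3125 → -15625.
So the next point is [55; -15625].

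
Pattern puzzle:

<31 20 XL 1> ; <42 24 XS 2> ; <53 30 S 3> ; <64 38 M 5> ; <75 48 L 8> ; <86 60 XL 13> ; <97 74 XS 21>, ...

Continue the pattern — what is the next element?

<108 90 S 34>

First coordinate — +11 each step: 31, 42, 53, 64, 75, 86, 97 → 108.
Second coordinate: differences are 4, 6, 8, … (increasing by 2 each time); 20, 24, 30, 38, 48, 60, 74 → 90.
Size: repeats XL → XS → S → M → L; XL, XS, S, M, L, XL, XS → S.
Fourth coordinate: 1, 2, 3, 5, 8, 13, 21 → 34 (each term is the sum of the two before it).
Putting it together: <108 90 S 34>.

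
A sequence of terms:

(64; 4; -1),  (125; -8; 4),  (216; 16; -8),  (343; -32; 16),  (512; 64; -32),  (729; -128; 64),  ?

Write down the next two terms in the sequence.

First part — perfect cubes: 4³, 5³, 6³, …: 64, 125, 216, 343, 512, 729 → 1000 → 1331.
Second part goes 4, -8, 16, -32, 64, -128 → 256 → -512 (×(-2) each step).
Third part: always the previous value of the second part; -1, 4, -8, 16, -32, 64 → -128 → 256.
Putting the parts together: (1000; 256; -128) and then (1331; -512; 256).

(1000; 256; -128), (1331; -512; 256)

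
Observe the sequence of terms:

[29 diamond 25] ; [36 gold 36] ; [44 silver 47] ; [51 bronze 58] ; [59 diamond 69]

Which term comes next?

[66 gold 80]

First slot: alternating steps +7, +8, +7, +8, …; 29, 36, 44, 51, 59 → 66.
Rank — repeats diamond → gold → silver → bronze: diamond, gold, silver, bronze, diamond → gold.
Third slot goes 25, 36, 47, 58, 69 → 80 (+11 each step).
Combining the parts gives [66 gold 80].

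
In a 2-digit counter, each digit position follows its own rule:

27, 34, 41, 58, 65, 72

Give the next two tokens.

First digit — +1 each step, mod 10: 2, 3, 4, 5, 6, 7 → 8 → 9.
Second digit — −3 each step, mod 10: 7, 4, 1, 8, 5, 2 → 9 → 6.
Putting the parts together: 89 and then 96.

89, 96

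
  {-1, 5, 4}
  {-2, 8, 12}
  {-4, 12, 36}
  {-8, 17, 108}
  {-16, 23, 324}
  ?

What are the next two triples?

{-32, 30, 972}, {-64, 38, 2916}

For the first part, ×2 each step: -1, -2, -4, -8, -16 → -32 → -64.
Second part goes 5, 8, 12, 17, 23 → 30 → 38 (differences are 3, 4, 5, … (increasing by 1 each time)).
Third part goes 4, 12, 36, 108, 324 → 972 → 2916 (×3 each step).
So the next two triples are {-32, 30, 972} and {-64, 38, 2916}.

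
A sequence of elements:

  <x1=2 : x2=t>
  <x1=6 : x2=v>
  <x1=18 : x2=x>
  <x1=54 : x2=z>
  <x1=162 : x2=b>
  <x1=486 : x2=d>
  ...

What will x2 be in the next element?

f

X2: letters move forward 2 places in the alphabet, wrapping Z→A; t, v, x, z, b, d → f.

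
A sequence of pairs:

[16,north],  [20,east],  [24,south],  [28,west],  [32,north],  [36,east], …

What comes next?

First coordinate goes 16, 20, 24, 28, 32, 36 → 40 (+4 each step).
Direction: north, east, south, west, north, east → south (repeats north → east → south → west).
Combining the parts gives [40,south].

[40,south]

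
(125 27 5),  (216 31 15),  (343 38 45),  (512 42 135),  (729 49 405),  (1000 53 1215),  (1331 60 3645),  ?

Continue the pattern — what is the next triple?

First slot goes 125, 216, 343, 512, 729, 1000, 1331 → 1728 (perfect cubes: 5³, 6³, 7³, …).
For the second slot, alternating steps +4, +7, +4, +7, …: 27, 31, 38, 42, 49, 53, 60 → 64.
Third slot: 5, 15, 45, 135, 405, 1215, 3645 → 10935 (×3 each step).
Combining the parts gives (1728 64 10935).

(1728 64 10935)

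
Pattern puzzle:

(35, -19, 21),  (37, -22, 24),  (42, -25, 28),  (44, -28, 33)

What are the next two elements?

(49, -31, 39), (51, -34, 46)

First part — alternating steps +2, +5, +2, +5, …: 35, 37, 42, 44 → 49 → 51.
For the second part, −3 each step: -19, -22, -25, -28 → -31 → -34.
Third part: differences are 3, 4, 5, … (increasing by 1 each time), so 21, 24, 28, 33 → 39 → 46.
Putting the parts together: (49, -31, 39) and then (51, -34, 46).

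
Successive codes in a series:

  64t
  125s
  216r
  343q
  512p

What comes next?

729o

First component: 64, 125, 216, 343, 512 → 729 (perfect cubes: 4³, 5³, 6³, …).
Letter: t, s, r, q, p → o (letters move back 1 place in the alphabet).
Combining the parts gives 729o.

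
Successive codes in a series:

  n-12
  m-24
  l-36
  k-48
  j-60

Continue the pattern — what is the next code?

Letter goes n, m, l, k, j → i (letters move back 1 place in the alphabet).
Second component — +12 each step: 12, 24, 36, 48, 60 → 72.
Combining the parts gives i-72.

i-72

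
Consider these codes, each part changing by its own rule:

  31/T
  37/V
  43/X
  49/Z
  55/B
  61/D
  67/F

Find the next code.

First component: +6 each step, so 31, 37, 43, 49, 55, 61, 67 → 73.
Letter goes T, V, X, Z, B, D, F → H (letters move forward 2 places in the alphabet, wrapping Z→A).
Combining the parts gives 73/H.

73/H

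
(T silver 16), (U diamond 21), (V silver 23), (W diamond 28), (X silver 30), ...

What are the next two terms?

Letter: letters move forward 1 place in the alphabet, so T, U, V, W, X → Y → Z.
Rank: alternates silver ↔ diamond; silver, diamond, silver, diamond, silver → diamond → silver.
Third part goes 16, 21, 23, 28, 30 → 35 → 37 (alternating steps +5, +2, +5, +2, …).
So the next two terms are (Y diamond 35) and (Z silver 37).

(Y diamond 35), (Z silver 37)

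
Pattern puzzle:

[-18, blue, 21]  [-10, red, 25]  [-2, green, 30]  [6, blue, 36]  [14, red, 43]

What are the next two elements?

First part: +8 each step; -18, -10, -2, 6, 14 → 22 → 30.
Colour goes blue, red, green, blue, red → green → blue (repeats blue → red → green).
Third part: differences are 4, 5, 6, … (increasing by 1 each time), so 21, 25, 30, 36, 43 → 51 → 60.
So the next two elements are [22, green, 51] and [30, blue, 60].

[22, green, 51], [30, blue, 60]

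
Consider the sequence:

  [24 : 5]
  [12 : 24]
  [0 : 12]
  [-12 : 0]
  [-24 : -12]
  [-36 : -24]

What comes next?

First value — −12 each step: 24, 12, 0, -12, -24, -36 → -48.
Second value — always the previous value of the first value: 5, 24, 12, 0, -12, -24 → -36.
Putting it together: [-48 : -36].

[-48 : -36]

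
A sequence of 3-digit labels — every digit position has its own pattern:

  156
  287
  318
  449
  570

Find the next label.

First digit goes 1, 2, 3, 4, 5 → 6 (+1 each step, mod 10).
Second digit: 5, 8, 1, 4, 7 → 0 (+3 each step, mod 10).
Third digit: 6, 7, 8, 9, 0 → 1 (+1 each step, mod 10).
Combining the parts gives 601.

601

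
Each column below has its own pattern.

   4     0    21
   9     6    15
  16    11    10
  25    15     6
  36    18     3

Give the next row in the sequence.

First component goes 4, 9, 16, 25, 36 → 49 (perfect squares: 2², 3², 4², …).
Second component: 0, 6, 11, 15, 18 → 20 (differences are 6, 5, 4, … (decreasing by 1 each time)).
Third component: together with the second component always sums to 21; 21, 15, 10, 6, 3 → 1.
So the next row is 49  20  1.

49  20  1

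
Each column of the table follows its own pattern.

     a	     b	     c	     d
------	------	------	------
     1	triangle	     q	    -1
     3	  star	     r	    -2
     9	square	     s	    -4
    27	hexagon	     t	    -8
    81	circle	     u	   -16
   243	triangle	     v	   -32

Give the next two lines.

729  star  w  -64; 2187  square  x  -128

Column a goes 1, 3, 9, 27, 81, 243 → 729 → 2187 (×3 each step).
Column b — repeats triangle → star → square → hexagon → circle: triangle, star, square, hexagon, circle, triangle → star → square.
Column c: q, r, s, t, u, v → w → x (letters move forward 1 place in the alphabet).
Column d: ×2 each step, so -1, -2, -4, -8, -16, -32 → -64 → -128.
Putting the parts together: 729  star  w  -64 and then 2187  square  x  -128.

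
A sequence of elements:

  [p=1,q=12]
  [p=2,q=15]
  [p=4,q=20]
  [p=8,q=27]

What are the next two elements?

P: ×2 each step; 1, 2, 4, 8 → 16 → 32.
For the q, differences are 3, 5, 7, … (increasing by 2 each time): 12, 15, 20, 27 → 36 → 47.
Putting the parts together: [p=16,q=36] and then [p=32,q=47].

[p=16,q=36], [p=32,q=47]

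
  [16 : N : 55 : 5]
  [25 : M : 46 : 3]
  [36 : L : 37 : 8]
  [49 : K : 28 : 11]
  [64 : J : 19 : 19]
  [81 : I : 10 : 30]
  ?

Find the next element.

First entry goes 16, 25, 36, 49, 64, 81 → 100 (perfect squares: 4², 5², 6², …).
For the letter, letters move back 1 place in the alphabet: N, M, L, K, J, I → H.
Third entry: −9 each step; 55, 46, 37, 28, 19, 10 → 1.
Fourth entry goes 5, 3, 8, 11, 19, 30 → 49 (each term is the sum of the two before it).
So the next element is [100 : H : 1 : 49].

[100 : H : 1 : 49]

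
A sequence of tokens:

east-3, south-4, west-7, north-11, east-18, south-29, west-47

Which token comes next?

north-76

Direction: repeats east → south → west → north; east, south, west, north, east, south, west → north.
Second component — each term is the sum of the two before it: 3, 4, 7, 11, 18, 29, 47 → 76.
So the next token is north-76.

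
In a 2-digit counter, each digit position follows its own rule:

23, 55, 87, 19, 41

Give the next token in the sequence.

First digit: +3 each step, mod 10; 2, 5, 8, 1, 4 → 7.
Second digit — +2 each step, mod 10: 3, 5, 7, 9, 1 → 3.
Putting it together: 73.

73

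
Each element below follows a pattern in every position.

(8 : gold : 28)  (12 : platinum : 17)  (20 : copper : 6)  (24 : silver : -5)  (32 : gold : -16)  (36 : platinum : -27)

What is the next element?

(44 : copper : -38)

First value: alternating steps +4, +8, +4, +8, …, so 8, 12, 20, 24, 32, 36 → 44.
For the metal, repeats gold → platinum → copper → silver: gold, platinum, copper, silver, gold, platinum → copper.
Third value goes 28, 17, 6, -5, -16, -27 → -38 (−11 each step).
Combining the parts gives (44 : copper : -38).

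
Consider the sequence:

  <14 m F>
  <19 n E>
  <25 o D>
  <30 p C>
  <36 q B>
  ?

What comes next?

<41 r A>

First value: 14, 19, 25, 30, 36 → 41 (alternating steps +5, +6, +5, +6, …).
For the first letter, letters move forward 1 place in the alphabet: m, n, o, p, q → r.
For the second letter, letters move back 1 place in the alphabet: F, E, D, C, B → A.
Combining the parts gives <41 r A>.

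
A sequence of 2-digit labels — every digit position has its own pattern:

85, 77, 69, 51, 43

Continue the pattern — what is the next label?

For the first digit, −1 each step, mod 10: 8, 7, 6, 5, 4 → 3.
Second digit: 5, 7, 9, 1, 3 → 5 (+2 each step, mod 10).
Putting it together: 35.

35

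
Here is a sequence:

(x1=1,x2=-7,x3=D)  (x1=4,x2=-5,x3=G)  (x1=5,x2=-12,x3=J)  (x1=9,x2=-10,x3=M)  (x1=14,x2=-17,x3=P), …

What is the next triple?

(x1=23,x2=-15,x3=S)

X1 — each term is the sum of the two before it: 1, 4, 5, 9, 14 → 23.
X2 — alternating steps +2, −7, +2, −7, …: -7, -5, -12, -10, -17 → -15.
X3 — letters move forward 3 places in the alphabet: D, G, J, M, P → S.
So the next triple is (x1=23,x2=-15,x3=S).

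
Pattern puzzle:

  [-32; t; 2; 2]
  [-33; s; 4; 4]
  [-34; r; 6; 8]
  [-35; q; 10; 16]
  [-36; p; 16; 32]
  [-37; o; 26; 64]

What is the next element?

First coordinate — −1 each step: -32, -33, -34, -35, -36, -37 → -38.
Letter — letters move back 1 place in the alphabet: t, s, r, q, p, o → n.
Third coordinate: each term is the sum of the two before it; 2, 4, 6, 10, 16, 26 → 42.
Fourth coordinate goes 2, 4, 8, 16, 32, 64 → 128 (×2 each step).
Combining the parts gives [-38; n; 42; 128].

[-38; n; 42; 128]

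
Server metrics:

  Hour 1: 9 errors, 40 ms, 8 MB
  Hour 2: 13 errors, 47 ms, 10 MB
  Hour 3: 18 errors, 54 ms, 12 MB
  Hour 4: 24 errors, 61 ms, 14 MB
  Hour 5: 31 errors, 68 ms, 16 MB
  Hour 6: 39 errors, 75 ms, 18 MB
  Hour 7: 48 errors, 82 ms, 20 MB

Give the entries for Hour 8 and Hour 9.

58 errors, 89 ms, 22 MB; 69 errors, 96 ms, 24 MB

Errors: differences are 4, 5, 6, … (increasing by 1 each time); 9, 13, 18, 24, 31, 39, 48 → 58 → 69.
Ms goes 40, 47, 54, 61, 68, 75, 82 → 89 → 96 (+7 each step).
MB goes 8, 10, 12, 14, 16, 18, 20 → 22 → 24 (+2 each step).
So the next two rows are 58 errors, 89 ms, 22 MB and 69 errors, 96 ms, 24 MB.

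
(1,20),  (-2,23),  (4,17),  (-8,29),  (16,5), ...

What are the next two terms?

(-32,53), (64,-43)

First component: ×(-2) each step, so 1, -2, 4, -8, 16 → -32 → 64.
Second component: 20, 23, 17, 29, 5 → 53 → -43 (together with the first component always sums to 21).
So the next two terms are (-32,53) and (64,-43).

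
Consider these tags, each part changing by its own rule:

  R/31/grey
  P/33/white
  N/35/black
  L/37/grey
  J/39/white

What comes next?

Letter: letters move back 2 places in the alphabet, so R, P, N, L, J → H.
Second component goes 31, 33, 35, 37, 39 → 41 (+2 each step).
Shade: grey, white, black, grey, white → black (repeats grey → white → black).
Putting it together: H/41/black.

H/41/black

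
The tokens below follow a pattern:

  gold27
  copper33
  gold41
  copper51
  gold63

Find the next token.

copper77

Metal — alternates gold ↔ copper: gold, copper, gold, copper, gold → copper.
For the second component, differences are 6, 8, 10, … (increasing by 2 each time): 27, 33, 41, 51, 63 → 77.
So the next token is copper77.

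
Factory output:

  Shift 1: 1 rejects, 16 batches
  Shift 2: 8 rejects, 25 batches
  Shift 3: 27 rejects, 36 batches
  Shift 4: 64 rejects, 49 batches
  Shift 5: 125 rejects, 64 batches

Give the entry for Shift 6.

216 rejects, 81 batches

Rejects: perfect cubes: 1³, 2³, 3³, …, so 1, 8, 27, 64, 125 → 216.
For the batches, perfect squares: 4², 5², 6², …: 16, 25, 36, 49, 64 → 81.
Putting it together: 216 rejects, 81 batches.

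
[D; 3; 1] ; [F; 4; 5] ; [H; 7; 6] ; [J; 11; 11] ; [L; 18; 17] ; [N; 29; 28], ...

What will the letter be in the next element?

P

For the letter, letters move forward 2 places in the alphabet: D, F, H, J, L, N → P.
For the second part, each term is the sum of the two before it: 3, 4, 7, 11, 18, 29 → 47.
For the third part, each term is the sum of the two before it: 1, 5, 6, 11, 17, 28 → 45.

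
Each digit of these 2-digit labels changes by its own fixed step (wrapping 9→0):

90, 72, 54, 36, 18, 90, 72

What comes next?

First digit: −2 each step, mod 10; 9, 7, 5, 3, 1, 9, 7 → 5.
Second digit goes 0, 2, 4, 6, 8, 0, 2 → 4 (+2 each step, mod 10).
So the next label is 54.

54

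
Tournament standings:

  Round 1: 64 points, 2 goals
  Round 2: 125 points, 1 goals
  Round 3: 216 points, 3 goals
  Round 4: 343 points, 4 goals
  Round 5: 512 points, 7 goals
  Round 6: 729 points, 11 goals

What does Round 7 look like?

Points: perfect cubes: 4³, 5³, 6³, …, so 64, 125, 216, 343, 512, 729 → 1000.
Goals goes 2, 1, 3, 4, 7, 11 → 18 (each term is the sum of the two before it).
Combining the parts gives 1000 points, 18 goals.

1000 points, 18 goals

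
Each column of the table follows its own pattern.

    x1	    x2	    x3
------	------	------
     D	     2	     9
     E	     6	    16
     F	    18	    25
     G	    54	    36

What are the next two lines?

Column x1 — letters move forward 1 place in the alphabet: D, E, F, G → H → I.
Column x2 — ×3 each step: 2, 6, 18, 54 → 162 → 486.
Column x3: perfect squares: 3², 4², 5², …; 9, 16, 25, 36 → 49 → 64.
Putting the parts together: H  162  49 and then I  486  64.

H  162  49; I  486  64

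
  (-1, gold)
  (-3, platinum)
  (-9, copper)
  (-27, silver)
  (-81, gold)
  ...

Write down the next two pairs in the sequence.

(-243, platinum), (-729, copper)

First value goes -1, -3, -9, -27, -81 → -243 → -729 (×3 each step).
Metal: repeats gold → platinum → copper → silver; gold, platinum, copper, silver, gold → platinum → copper.
So the next two pairs are (-243, platinum) and (-729, copper).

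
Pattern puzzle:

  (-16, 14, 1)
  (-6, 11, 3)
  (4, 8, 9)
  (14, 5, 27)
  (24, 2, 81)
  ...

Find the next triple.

For the first value, +10 each step: -16, -6, 4, 14, 24 → 34.
Second value: 14, 11, 8, 5, 2 → -1 (−3 each step).
For the third value, ×3 each step: 1, 3, 9, 27, 81 → 243.
Combining the parts gives (34, -1, 243).

(34, -1, 243)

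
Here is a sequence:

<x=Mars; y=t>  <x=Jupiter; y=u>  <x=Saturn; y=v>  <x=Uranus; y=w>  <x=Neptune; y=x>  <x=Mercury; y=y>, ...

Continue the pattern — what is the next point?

X: Mars, Jupiter, Saturn, Uranus, Neptune, Mercury → Venus (runs through the planets Mercury→Neptune).
Y — letters move forward 1 place in the alphabet: t, u, v, w, x, y → z.
Combining the parts gives <x=Venus; y=z>.

<x=Venus; y=z>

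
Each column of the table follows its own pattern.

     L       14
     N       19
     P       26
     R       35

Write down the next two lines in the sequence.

T  46; V  59

Letter: L, N, P, R → T → V (letters move forward 2 places in the alphabet).
Second component: differences are 5, 7, 9, … (increasing by 2 each time), so 14, 19, 26, 35 → 46 → 59.
So the next two lines are T  46 and V  59.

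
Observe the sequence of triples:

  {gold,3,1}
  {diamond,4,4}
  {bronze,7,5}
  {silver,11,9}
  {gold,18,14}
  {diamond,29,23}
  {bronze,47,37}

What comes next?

Rank — repeats gold → diamond → bronze → silver: gold, diamond, bronze, silver, gold, diamond, bronze → silver.
Second part: each term is the sum of the two before it, so 3, 4, 7, 11, 18, 29, 47 → 76.
Third part: 1, 4, 5, 9, 14, 23, 37 → 60 (each term is the sum of the two before it).
Combining the parts gives {silver,76,60}.

{silver,76,60}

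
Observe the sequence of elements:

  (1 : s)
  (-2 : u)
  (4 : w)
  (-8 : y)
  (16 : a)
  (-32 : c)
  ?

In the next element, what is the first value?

64

First value goes 1, -2, 4, -8, 16, -32 → 64 (×(-2) each step).
Letter: letters move forward 2 places in the alphabet, wrapping Z→A; s, u, w, y, a, c → e.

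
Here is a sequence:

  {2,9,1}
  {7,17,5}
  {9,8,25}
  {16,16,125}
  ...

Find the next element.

{25,7,625}

For the first slot, each term is the sum of the two before it: 2, 7, 9, 16 → 25.
Second slot — alternating steps +8, −9, +8, −9, …: 9, 17, 8, 16 → 7.
Third slot: ×5 each step, so 1, 5, 25, 125 → 625.
Putting it together: {25,7,625}.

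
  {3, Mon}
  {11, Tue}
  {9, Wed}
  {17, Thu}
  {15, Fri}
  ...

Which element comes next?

{23, Sat}

First coordinate: 3, 11, 9, 17, 15 → 23 (alternating steps +8, −2, +8, −2, …).
For the day, runs through the weekdays Mon→Sun: Mon, Tue, Wed, Thu, Fri → Sat.
So the next element is {23, Sat}.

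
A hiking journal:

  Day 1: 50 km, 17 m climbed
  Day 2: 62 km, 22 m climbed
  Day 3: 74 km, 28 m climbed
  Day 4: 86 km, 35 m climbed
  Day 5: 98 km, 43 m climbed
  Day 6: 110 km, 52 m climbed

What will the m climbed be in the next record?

M climbed: 17, 22, 28, 35, 43, 52 → 62 (differences are 5, 6, 7, … (increasing by 1 each time)).

62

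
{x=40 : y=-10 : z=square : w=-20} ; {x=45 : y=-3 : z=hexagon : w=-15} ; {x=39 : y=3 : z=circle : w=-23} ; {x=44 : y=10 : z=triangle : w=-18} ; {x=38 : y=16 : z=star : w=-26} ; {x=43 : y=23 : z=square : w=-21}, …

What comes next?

X — alternating steps +5, −6, +5, −6, …: 40, 45, 39, 44, 38, 43 → 37.
Y: alternating steps +7, +6, +7, +6, …, so -10, -3, 3, 10, 16, 23 → 29.
Z — repeats square → hexagon → circle → triangle → star: square, hexagon, circle, triangle, star, square → hexagon.
W: alternating steps +5, −8, +5, −8, …, so -20, -15, -23, -18, -26, -21 → -29.
Combining the parts gives {x=37 : y=29 : z=hexagon : w=-29}.

{x=37 : y=29 : z=hexagon : w=-29}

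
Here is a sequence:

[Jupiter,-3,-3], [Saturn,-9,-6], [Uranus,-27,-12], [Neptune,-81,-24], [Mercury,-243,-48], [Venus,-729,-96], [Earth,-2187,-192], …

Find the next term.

[Mars,-6561,-384]

Planet: runs through the planets Mercury→Neptune, so Jupiter, Saturn, Uranus, Neptune, Mercury, Venus, Earth → Mars.
For the second component, ×3 each step: -3, -9, -27, -81, -243, -729, -2187 → -6561.
For the third component, ×2 each step: -3, -6, -12, -24, -48, -96, -192 → -384.
So the next term is [Mars,-6561,-384].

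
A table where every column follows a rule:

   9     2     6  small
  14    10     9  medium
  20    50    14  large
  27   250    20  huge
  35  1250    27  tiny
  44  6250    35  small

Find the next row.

54  31250  44  medium

First component: differences are 5, 6, 7, … (increasing by 1 each time); 9, 14, 20, 27, 35, 44 → 54.
Second component — ×5 each step: 2, 10, 50, 250, 1250, 6250 → 31250.
Third component — always the previous value of the first component: 6, 9, 14, 20, 27, 35 → 44.
Size goes small, medium, large, huge, tiny, small → medium (repeats small → medium → large → huge → tiny).
Putting it together: 54  31250  44  medium.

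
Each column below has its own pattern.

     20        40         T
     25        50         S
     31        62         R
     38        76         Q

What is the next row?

First component: differences are 5, 6, 7, … (increasing by 1 each time); 20, 25, 31, 38 → 46.
Second component: always 2 × the first component; 40, 50, 62, 76 → 92.
For the letter, letters move back 1 place in the alphabet: T, S, R, Q → P.
So the next row is 46  92  P.

46  92  P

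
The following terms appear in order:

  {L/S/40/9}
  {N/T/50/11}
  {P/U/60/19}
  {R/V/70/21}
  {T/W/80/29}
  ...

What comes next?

{V/X/90/31}

First letter: letters move forward 2 places in the alphabet, so L, N, P, R, T → V.
Second letter: letters move forward 1 place in the alphabet; S, T, U, V, W → X.
Third entry: +10 each step, so 40, 50, 60, 70, 80 → 90.
Fourth entry: 9, 11, 19, 21, 29 → 31 (alternating steps +2, +8, +2, +8, …).
Combining the parts gives {V/X/90/31}.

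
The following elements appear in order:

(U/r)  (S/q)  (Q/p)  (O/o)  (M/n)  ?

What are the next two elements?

(K/m), (I/l)

For the first letter, letters move back 2 places in the alphabet: U, S, Q, O, M → K → I.
Second letter: letters move back 1 place in the alphabet, so r, q, p, o, n → m → l.
So the next two elements are (K/m) and (I/l).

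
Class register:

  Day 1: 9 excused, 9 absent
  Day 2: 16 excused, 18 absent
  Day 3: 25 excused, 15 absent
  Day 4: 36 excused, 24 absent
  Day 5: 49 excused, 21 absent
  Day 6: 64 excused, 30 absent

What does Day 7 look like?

81 excused, 27 absent

Excused: perfect squares: 3², 4², 5², …; 9, 16, 25, 36, 49, 64 → 81.
For the absent, alternating steps +9, −3, +9, −3, …: 9, 18, 15, 24, 21, 30 → 27.
Putting it together: 81 excused, 27 absent.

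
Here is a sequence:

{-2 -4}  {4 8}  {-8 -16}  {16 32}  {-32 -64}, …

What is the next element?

For the first coordinate, ×(-2) each step: -2, 4, -8, 16, -32 → 64.
Second coordinate: -4, 8, -16, 32, -64 → 128 (always 2 × the first coordinate).
Putting it together: {64 128}.

{64 128}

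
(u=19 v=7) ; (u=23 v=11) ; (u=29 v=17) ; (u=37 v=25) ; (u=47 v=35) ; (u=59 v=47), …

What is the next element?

U: 19, 23, 29, 37, 47, 59 → 73 (differences are 4, 6, 8, … (increasing by 2 each time)).
For the v, differences are 4, 6, 8, … (increasing by 2 each time): 7, 11, 17, 25, 35, 47 → 61.
Combining the parts gives (u=73 v=61).

(u=73 v=61)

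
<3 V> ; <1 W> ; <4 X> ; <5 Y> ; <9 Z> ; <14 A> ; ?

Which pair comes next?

<23 B>

First component: 3, 1, 4, 5, 9, 14 → 23 (each term is the sum of the two before it).
Letter — letters move forward 1 place in the alphabet, wrapping Z→A: V, W, X, Y, Z, A → B.
Putting it together: <23 B>.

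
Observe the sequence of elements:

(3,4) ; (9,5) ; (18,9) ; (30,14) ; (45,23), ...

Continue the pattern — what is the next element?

(63,37)

First coordinate: differences are 6, 9, 12, … (increasing by 3 each time), so 3, 9, 18, 30, 45 → 63.
Second coordinate: each term is the sum of the two before it; 4, 5, 9, 14, 23 → 37.
Combining the parts gives (63,37).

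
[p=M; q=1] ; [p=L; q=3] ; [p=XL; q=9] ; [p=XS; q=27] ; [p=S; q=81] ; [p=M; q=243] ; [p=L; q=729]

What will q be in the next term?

2187

Q: ×3 each step, so 1, 3, 9, 27, 81, 243, 729 → 2187.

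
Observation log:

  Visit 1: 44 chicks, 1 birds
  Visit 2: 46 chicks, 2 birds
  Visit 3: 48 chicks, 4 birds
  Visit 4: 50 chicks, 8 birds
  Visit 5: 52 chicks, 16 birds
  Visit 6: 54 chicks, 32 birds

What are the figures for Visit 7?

56 chicks, 64 birds

Chicks: +2 each step, so 44, 46, 48, 50, 52, 54 → 56.
Birds: ×2 each step, so 1, 2, 4, 8, 16, 32 → 64.
So the next line is 56 chicks, 64 birds.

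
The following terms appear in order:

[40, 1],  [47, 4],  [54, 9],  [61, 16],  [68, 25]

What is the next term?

First slot — +7 each step: 40, 47, 54, 61, 68 → 75.
Second slot — perfect squares: 1², 2², 3², …: 1, 4, 9, 16, 25 → 36.
Putting it together: [75, 36].

[75, 36]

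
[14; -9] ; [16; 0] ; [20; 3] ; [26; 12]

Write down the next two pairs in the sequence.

[34; 15], [44; 24]

First entry — differences are 2, 4, 6, … (increasing by 2 each time): 14, 16, 20, 26 → 34 → 44.
Second entry: -9, 0, 3, 12 → 15 → 24 (alternating steps +9, +3, +9, +3, …).
Putting the parts together: [34; 15] and then [44; 24].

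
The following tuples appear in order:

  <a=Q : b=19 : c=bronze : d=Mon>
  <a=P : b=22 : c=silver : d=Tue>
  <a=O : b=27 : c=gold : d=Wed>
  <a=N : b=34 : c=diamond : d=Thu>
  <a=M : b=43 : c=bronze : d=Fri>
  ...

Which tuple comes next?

<a=L : b=54 : c=silver : d=Sat>

A goes Q, P, O, N, M → L (letters move back 1 place in the alphabet).
B: differences are 3, 5, 7, … (increasing by 2 each time); 19, 22, 27, 34, 43 → 54.
C: repeats bronze → silver → gold → diamond, so bronze, silver, gold, diamond, bronze → silver.
For the d, runs through the weekdays Mon→Sun: Mon, Tue, Wed, Thu, Fri → Sat.
So the next tuple is <a=L : b=54 : c=silver : d=Sat>.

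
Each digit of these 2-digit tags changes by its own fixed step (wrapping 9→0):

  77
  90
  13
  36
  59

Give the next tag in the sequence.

First digit — +2 each step, mod 10: 7, 9, 1, 3, 5 → 7.
For the second digit, +3 each step, mod 10: 7, 0, 3, 6, 9 → 2.
So the next tag is 72.

72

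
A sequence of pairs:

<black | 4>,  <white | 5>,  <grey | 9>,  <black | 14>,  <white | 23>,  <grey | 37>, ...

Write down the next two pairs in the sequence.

<black | 60>, <white | 97>

Shade — repeats black → white → grey: black, white, grey, black, white, grey → black → white.
Second value: 4, 5, 9, 14, 23, 37 → 60 → 97 (each term is the sum of the two before it).
Putting the parts together: <black | 60> and then <white | 97>.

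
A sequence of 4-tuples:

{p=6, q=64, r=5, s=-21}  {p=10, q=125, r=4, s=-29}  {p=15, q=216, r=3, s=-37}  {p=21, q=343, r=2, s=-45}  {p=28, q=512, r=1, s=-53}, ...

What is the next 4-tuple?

{p=36, q=729, r=0, s=-61}

P: differences are 4, 5, 6, … (increasing by 1 each time), so 6, 10, 15, 21, 28 → 36.
Q goes 64, 125, 216, 343, 512 → 729 (perfect cubes: 4³, 5³, 6³, …).
R: 5, 4, 3, 2, 1 → 0 (−1 each step).
S: −8 each step; -21, -29, -37, -45, -53 → -61.
So the next 4-tuple is {p=36, q=729, r=0, s=-61}.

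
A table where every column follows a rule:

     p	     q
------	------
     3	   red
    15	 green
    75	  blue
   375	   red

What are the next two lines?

Column p goes 3, 15, 75, 375 → 1875 → 9375 (×5 each step).
Column q: repeats red → green → blue, so red, green, blue, red → green → blue.
So the next two lines are 1875  green and 9375  blue.

1875  green; 9375  blue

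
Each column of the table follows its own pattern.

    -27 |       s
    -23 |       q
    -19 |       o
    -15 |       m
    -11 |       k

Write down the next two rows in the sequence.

First component — +4 each step: -27, -23, -19, -15, -11 → -7 → -3.
Letter: s, q, o, m, k → i → g (letters move back 2 places in the alphabet).
Putting the parts together: -7  i and then -3  g.

-7  i; -3  g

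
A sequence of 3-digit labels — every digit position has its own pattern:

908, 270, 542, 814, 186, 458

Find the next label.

First digit — +3 each step, mod 10: 9, 2, 5, 8, 1, 4 → 7.
Second digit: −3 each step, mod 10; 0, 7, 4, 1, 8, 5 → 2.
Third digit — +2 each step, mod 10: 8, 0, 2, 4, 6, 8 → 0.
Combining the parts gives 720.

720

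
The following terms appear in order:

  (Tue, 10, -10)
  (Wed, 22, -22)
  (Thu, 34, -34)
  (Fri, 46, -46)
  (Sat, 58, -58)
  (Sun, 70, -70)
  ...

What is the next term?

(Mon, 82, -82)

For the day, runs through the weekdays Mon→Sun: Tue, Wed, Thu, Fri, Sat, Sun → Mon.
Second component: +12 each step; 10, 22, 34, 46, 58, 70 → 82.
Third component goes -10, -22, -34, -46, -58, -70 → -82 (always the negative of the second component).
Putting it together: (Mon, 82, -82).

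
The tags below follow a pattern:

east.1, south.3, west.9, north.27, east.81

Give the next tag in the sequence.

Direction: east, south, west, north, east → south (repeats east → south → west → north).
For the second component, ×3 each step: 1, 3, 9, 27, 81 → 243.
Combining the parts gives south.243.

south.243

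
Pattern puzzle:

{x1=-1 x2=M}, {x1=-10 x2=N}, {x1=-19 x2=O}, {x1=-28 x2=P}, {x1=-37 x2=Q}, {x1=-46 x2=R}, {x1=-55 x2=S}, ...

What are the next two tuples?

X1 goes -1, -10, -19, -28, -37, -46, -55 → -64 → -73 (−9 each step).
X2: M, N, O, P, Q, R, S → T → U (letters move forward 1 place in the alphabet).
Putting the parts together: {x1=-64 x2=T} and then {x1=-73 x2=U}.

{x1=-64 x2=T}, {x1=-73 x2=U}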